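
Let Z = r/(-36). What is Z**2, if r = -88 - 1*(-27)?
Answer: 3721/1296 ≈ 2.8711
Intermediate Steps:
r = -61 (r = -88 + 27 = -61)
Z = 61/36 (Z = -61/(-36) = -61*(-1/36) = 61/36 ≈ 1.6944)
Z**2 = (61/36)**2 = 3721/1296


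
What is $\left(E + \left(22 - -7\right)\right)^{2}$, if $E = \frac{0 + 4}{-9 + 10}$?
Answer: $1089$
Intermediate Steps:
$E = 4$ ($E = \frac{4}{1} = 4 \cdot 1 = 4$)
$\left(E + \left(22 - -7\right)\right)^{2} = \left(4 + \left(22 - -7\right)\right)^{2} = \left(4 + \left(22 + 7\right)\right)^{2} = \left(4 + 29\right)^{2} = 33^{2} = 1089$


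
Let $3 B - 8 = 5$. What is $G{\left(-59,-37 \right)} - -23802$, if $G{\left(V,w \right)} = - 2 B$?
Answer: $\frac{71380}{3} \approx 23793.0$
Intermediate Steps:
$B = \frac{13}{3}$ ($B = \frac{8}{3} + \frac{1}{3} \cdot 5 = \frac{8}{3} + \frac{5}{3} = \frac{13}{3} \approx 4.3333$)
$G{\left(V,w \right)} = - \frac{26}{3}$ ($G{\left(V,w \right)} = \left(-2\right) \frac{13}{3} = - \frac{26}{3}$)
$G{\left(-59,-37 \right)} - -23802 = - \frac{26}{3} - -23802 = - \frac{26}{3} + 23802 = \frac{71380}{3}$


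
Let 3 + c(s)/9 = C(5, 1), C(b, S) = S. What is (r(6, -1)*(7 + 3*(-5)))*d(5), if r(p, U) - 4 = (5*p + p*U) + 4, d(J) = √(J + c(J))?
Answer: -256*I*√13 ≈ -923.02*I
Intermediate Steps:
c(s) = -18 (c(s) = -27 + 9*1 = -27 + 9 = -18)
d(J) = √(-18 + J) (d(J) = √(J - 18) = √(-18 + J))
r(p, U) = 8 + 5*p + U*p (r(p, U) = 4 + ((5*p + p*U) + 4) = 4 + ((5*p + U*p) + 4) = 4 + (4 + 5*p + U*p) = 8 + 5*p + U*p)
(r(6, -1)*(7 + 3*(-5)))*d(5) = ((8 + 5*6 - 1*6)*(7 + 3*(-5)))*√(-18 + 5) = ((8 + 30 - 6)*(7 - 15))*√(-13) = (32*(-8))*(I*√13) = -256*I*√13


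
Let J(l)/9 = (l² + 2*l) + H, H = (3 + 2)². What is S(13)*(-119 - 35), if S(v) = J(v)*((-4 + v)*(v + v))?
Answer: -71351280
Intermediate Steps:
H = 25 (H = 5² = 25)
J(l) = 225 + 9*l² + 18*l (J(l) = 9*((l² + 2*l) + 25) = 9*(25 + l² + 2*l) = 225 + 9*l² + 18*l)
S(v) = 2*v*(-4 + v)*(225 + 9*v² + 18*v) (S(v) = (225 + 9*v² + 18*v)*((-4 + v)*(v + v)) = (225 + 9*v² + 18*v)*((-4 + v)*(2*v)) = (225 + 9*v² + 18*v)*(2*v*(-4 + v)) = 2*v*(-4 + v)*(225 + 9*v² + 18*v))
S(13)*(-119 - 35) = (18*13*(-4 + 13)*(25 + 13² + 2*13))*(-119 - 35) = (18*13*9*(25 + 169 + 26))*(-154) = (18*13*9*220)*(-154) = 463320*(-154) = -71351280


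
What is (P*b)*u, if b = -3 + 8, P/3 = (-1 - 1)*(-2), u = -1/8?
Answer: -15/2 ≈ -7.5000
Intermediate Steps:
u = -⅛ (u = -1*⅛ = -⅛ ≈ -0.12500)
P = 12 (P = 3*((-1 - 1)*(-2)) = 3*(-2*(-2)) = 3*4 = 12)
b = 5
(P*b)*u = (12*5)*(-⅛) = 60*(-⅛) = -15/2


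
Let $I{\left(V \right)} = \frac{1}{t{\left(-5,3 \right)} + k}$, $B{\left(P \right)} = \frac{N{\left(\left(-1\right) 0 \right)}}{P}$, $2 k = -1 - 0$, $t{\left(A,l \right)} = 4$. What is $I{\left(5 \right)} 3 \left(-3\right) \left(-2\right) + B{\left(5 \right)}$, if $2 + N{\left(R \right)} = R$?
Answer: $\frac{166}{35} \approx 4.7429$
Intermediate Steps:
$k = - \frac{1}{2}$ ($k = \frac{-1 - 0}{2} = \frac{-1 + 0}{2} = \frac{1}{2} \left(-1\right) = - \frac{1}{2} \approx -0.5$)
$N{\left(R \right)} = -2 + R$
$B{\left(P \right)} = - \frac{2}{P}$ ($B{\left(P \right)} = \frac{-2 - 0}{P} = \frac{-2 + 0}{P} = - \frac{2}{P}$)
$I{\left(V \right)} = \frac{2}{7}$ ($I{\left(V \right)} = \frac{1}{4 - \frac{1}{2}} = \frac{1}{\frac{7}{2}} = \frac{2}{7}$)
$I{\left(5 \right)} 3 \left(-3\right) \left(-2\right) + B{\left(5 \right)} = \frac{2 \cdot 3 \left(-3\right) \left(-2\right)}{7} - \frac{2}{5} = \frac{2 \left(\left(-9\right) \left(-2\right)\right)}{7} - \frac{2}{5} = \frac{2}{7} \cdot 18 - \frac{2}{5} = \frac{36}{7} - \frac{2}{5} = \frac{166}{35}$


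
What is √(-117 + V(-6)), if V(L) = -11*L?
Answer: I*√51 ≈ 7.1414*I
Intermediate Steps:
√(-117 + V(-6)) = √(-117 - 11*(-6)) = √(-117 + 66) = √(-51) = I*√51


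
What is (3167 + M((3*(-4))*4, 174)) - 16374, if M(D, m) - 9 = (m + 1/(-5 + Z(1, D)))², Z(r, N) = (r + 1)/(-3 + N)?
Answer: 1123426187/66049 ≈ 17009.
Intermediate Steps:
Z(r, N) = (1 + r)/(-3 + N)
M(D, m) = 9 + (m + 1/(-5 + 2/(-3 + D)))² (M(D, m) = 9 + (m + 1/(-5 + (1 + 1)/(-3 + D)))² = 9 + (m + 1/(-5 + 2/(-3 + D)))²)
(3167 + M((3*(-4))*4, 174)) - 16374 = (3167 + (9 + (-3 + (3*(-4))*4 + 17*174 - 5*(3*(-4))*4*174)²/(-17 + 5*((3*(-4))*4))²)) - 16374 = (3167 + (9 + (-3 - 12*4 + 2958 - 5*(-12*4)*174)²/(-17 + 5*(-12*4))²)) - 16374 = (3167 + (9 + (-3 - 48 + 2958 - 5*(-48)*174)²/(-17 + 5*(-48))²)) - 16374 = (3167 + (9 + (-3 - 48 + 2958 + 41760)²/(-17 - 240)²)) - 16374 = (3167 + (9 + 44667²/(-257)²)) - 16374 = (3167 + (9 + (1/66049)*1995140889)) - 16374 = (3167 + (9 + 1995140889/66049)) - 16374 = (3167 + 1995735330/66049) - 16374 = 2204912513/66049 - 16374 = 1123426187/66049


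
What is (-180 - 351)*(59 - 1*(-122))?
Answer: -96111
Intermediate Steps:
(-180 - 351)*(59 - 1*(-122)) = -531*(59 + 122) = -531*181 = -96111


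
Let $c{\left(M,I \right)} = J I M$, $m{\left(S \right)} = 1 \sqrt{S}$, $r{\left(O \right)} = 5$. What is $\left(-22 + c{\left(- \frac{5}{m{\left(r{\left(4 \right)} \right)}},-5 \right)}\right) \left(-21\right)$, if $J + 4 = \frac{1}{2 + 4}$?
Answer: $462 + \frac{805 \sqrt{5}}{2} \approx 1362.0$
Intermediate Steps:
$m{\left(S \right)} = \sqrt{S}$
$J = - \frac{23}{6}$ ($J = -4 + \frac{1}{2 + 4} = -4 + \frac{1}{6} = - \frac{23}{6} \approx -3.8333$)
$c{\left(M,I \right)} = - \frac{23 I M}{6}$ ($c{\left(M,I \right)} = - \frac{23 I}{6} M = - \frac{23 I M}{6}$)
$\left(-22 + c{\left(- \frac{5}{m{\left(r{\left(4 \right)} \right)}},-5 \right)}\right) \left(-21\right) = \left(-22 - - \frac{115 \left(- \frac{5}{\sqrt{5}}\right)}{6}\right) \left(-21\right) = \left(-22 - - \frac{115 \left(- 5 \frac{\sqrt{5}}{5}\right)}{6}\right) \left(-21\right) = \left(-22 - - \frac{115 \left(- \sqrt{5}\right)}{6}\right) \left(-21\right) = \left(-22 - \frac{115 \sqrt{5}}{6}\right) \left(-21\right) = 462 + \frac{805 \sqrt{5}}{2}$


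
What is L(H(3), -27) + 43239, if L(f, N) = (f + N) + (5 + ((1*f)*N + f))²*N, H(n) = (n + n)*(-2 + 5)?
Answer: -5744733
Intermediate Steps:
H(n) = 6*n (H(n) = (2*n)*3 = 6*n)
L(f, N) = N + f + N*(5 + f + N*f)² (L(f, N) = (N + f) + (5 + (f*N + f))²*N = (N + f) + (5 + (N*f + f))²*N = (N + f) + (5 + (f + N*f))²*N = (N + f) + (5 + f + N*f)²*N = (N + f) + N*(5 + f + N*f)² = N + f + N*(5 + f + N*f)²)
L(H(3), -27) + 43239 = (-27 + 6*3 - 27*(5 + 6*3 - 162*3)²) + 43239 = (-27 + 18 - 27*(5 + 18 - 27*18)²) + 43239 = (-27 + 18 - 27*(5 + 18 - 486)²) + 43239 = (-27 + 18 - 27*(-463)²) + 43239 = (-27 + 18 - 27*214369) + 43239 = (-27 + 18 - 5787963) + 43239 = -5787972 + 43239 = -5744733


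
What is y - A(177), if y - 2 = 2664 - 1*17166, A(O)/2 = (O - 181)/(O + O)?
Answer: -2566496/177 ≈ -14500.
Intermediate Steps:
A(O) = (-181 + O)/O (A(O) = 2*((O - 181)/(O + O)) = 2*((-181 + O)/((2*O))) = 2*((-181 + O)*(1/(2*O))) = 2*((-181 + O)/(2*O)) = (-181 + O)/O)
y = -14500 (y = 2 + (2664 - 1*17166) = 2 + (2664 - 17166) = 2 - 14502 = -14500)
y - A(177) = -14500 - (-181 + 177)/177 = -14500 - (-4)/177 = -14500 - 1*(-4/177) = -14500 + 4/177 = -2566496/177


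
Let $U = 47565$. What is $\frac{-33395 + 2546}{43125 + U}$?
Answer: $- \frac{10283}{30230} \approx -0.34016$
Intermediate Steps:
$\frac{-33395 + 2546}{43125 + U} = \frac{-33395 + 2546}{43125 + 47565} = - \frac{30849}{90690} = \left(-30849\right) \frac{1}{90690} = - \frac{10283}{30230}$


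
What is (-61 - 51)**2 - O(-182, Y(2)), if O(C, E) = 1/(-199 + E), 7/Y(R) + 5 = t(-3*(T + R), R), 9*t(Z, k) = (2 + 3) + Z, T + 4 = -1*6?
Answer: 40730384/3247 ≈ 12544.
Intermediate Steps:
T = -10 (T = -4 - 1*6 = -4 - 6 = -10)
t(Z, k) = 5/9 + Z/9 (t(Z, k) = ((2 + 3) + Z)/9 = (5 + Z)/9 = 5/9 + Z/9)
Y(R) = 7/(-10/9 - R/3) (Y(R) = 7/(-5 + (5/9 + (-3*(-10 + R))/9)) = 7/(-5 + (5/9 + (30 - 3*R)/9)) = 7/(-5 + (5/9 + (10/3 - R/3))) = 7/(-5 + (35/9 - R/3)) = 7/(-10/9 - R/3))
(-61 - 51)**2 - O(-182, Y(2)) = (-61 - 51)**2 - 1/(-199 - 63/(10 + 3*2)) = (-112)**2 - 1/(-199 - 63/(10 + 6)) = 12544 - 1/(-199 - 63/16) = 12544 - 1/(-3247/16) = 12544 - 1*(-16/3247) = 12544 + 16/3247 = 40730384/3247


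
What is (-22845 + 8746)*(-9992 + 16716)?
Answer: -94801676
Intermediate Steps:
(-22845 + 8746)*(-9992 + 16716) = -14099*6724 = -94801676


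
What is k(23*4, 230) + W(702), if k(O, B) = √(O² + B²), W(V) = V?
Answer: 702 + 46*√29 ≈ 949.72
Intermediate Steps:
k(O, B) = √(B² + O²)
k(23*4, 230) + W(702) = √(230² + (23*4)²) + 702 = √(52900 + 92²) + 702 = √(52900 + 8464) + 702 = √61364 + 702 = 46*√29 + 702 = 702 + 46*√29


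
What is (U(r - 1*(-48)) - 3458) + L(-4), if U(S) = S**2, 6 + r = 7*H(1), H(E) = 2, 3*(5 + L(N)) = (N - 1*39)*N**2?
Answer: -1669/3 ≈ -556.33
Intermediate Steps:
L(N) = -5 + N**2*(-39 + N)/3 (L(N) = -5 + ((N - 1*39)*N**2)/3 = -5 + ((N - 39)*N**2)/3 = -5 + ((-39 + N)*N**2)/3 = -5 + (N**2*(-39 + N))/3 = -5 + N**2*(-39 + N)/3)
r = 8 (r = -6 + 7*2 = -6 + 14 = 8)
(U(r - 1*(-48)) - 3458) + L(-4) = ((8 - 1*(-48))**2 - 3458) + (-5 - 13*(-4)**2 + (1/3)*(-4)**3) = ((8 + 48)**2 - 3458) + (-5 - 13*16 + (1/3)*(-64)) = (56**2 - 3458) + (-5 - 208 - 64/3) = (3136 - 3458) - 703/3 = -322 - 703/3 = -1669/3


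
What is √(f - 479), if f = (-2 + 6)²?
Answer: I*√463 ≈ 21.517*I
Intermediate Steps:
f = 16 (f = 4² = 16)
√(f - 479) = √(16 - 479) = √(-463) = I*√463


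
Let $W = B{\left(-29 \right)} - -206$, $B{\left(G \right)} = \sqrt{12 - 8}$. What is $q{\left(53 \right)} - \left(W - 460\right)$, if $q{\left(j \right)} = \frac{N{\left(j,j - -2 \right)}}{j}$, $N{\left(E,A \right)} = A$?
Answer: $\frac{13411}{53} \approx 253.04$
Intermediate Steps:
$B{\left(G \right)} = 2$ ($B{\left(G \right)} = \sqrt{4} = 2$)
$q{\left(j \right)} = \frac{2 + j}{j}$ ($q{\left(j \right)} = \frac{j - -2}{j} = \frac{j + 2}{j} = \frac{2 + j}{j}$)
$W = 208$ ($W = 2 - -206 = 2 + 206 = 208$)
$q{\left(53 \right)} - \left(W - 460\right) = \frac{2 + 53}{53} - \left(208 - 460\right) = \frac{1}{53} \cdot 55 - \left(208 - 460\right) = \frac{55}{53} - -252 = \frac{55}{53} + 252 = \frac{13411}{53}$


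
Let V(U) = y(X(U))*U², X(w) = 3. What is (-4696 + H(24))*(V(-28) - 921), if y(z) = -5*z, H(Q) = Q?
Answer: 59245632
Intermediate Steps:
V(U) = -15*U² (V(U) = (-5*3)*U² = -15*U²)
(-4696 + H(24))*(V(-28) - 921) = (-4696 + 24)*(-15*(-28)² - 921) = -4672*(-15*784 - 921) = -4672*(-11760 - 921) = -4672*(-12681) = 59245632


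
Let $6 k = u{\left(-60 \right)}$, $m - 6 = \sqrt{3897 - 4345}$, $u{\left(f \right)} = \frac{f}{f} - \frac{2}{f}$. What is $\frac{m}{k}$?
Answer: $\frac{1080}{31} + \frac{1440 i \sqrt{7}}{31} \approx 34.839 + 122.9 i$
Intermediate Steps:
$u{\left(f \right)} = 1 - \frac{2}{f}$
$m = 6 + 8 i \sqrt{7}$ ($m = 6 + \sqrt{3897 - 4345} = 6 + \sqrt{-448} = 6 + 8 i \sqrt{7} \approx 6.0 + 21.166 i$)
$k = \frac{31}{180}$ ($k = \frac{\frac{1}{-60} \left(-2 - 60\right)}{6} = \frac{\left(- \frac{1}{60}\right) \left(-62\right)}{6} = \frac{1}{6} \cdot \frac{31}{30} = \frac{31}{180} \approx 0.17222$)
$\frac{m}{k} = \frac{6 + 8 i \sqrt{7}}{\frac{31}{180}} = \left(6 + 8 i \sqrt{7}\right) \frac{180}{31} = \frac{1080}{31} + \frac{1440 i \sqrt{7}}{31}$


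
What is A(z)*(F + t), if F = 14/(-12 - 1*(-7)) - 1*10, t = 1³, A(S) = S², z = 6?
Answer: -2124/5 ≈ -424.80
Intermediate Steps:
t = 1
F = -64/5 (F = 14/(-12 + 7) - 10 = 14/(-5) - 10 = 14*(-⅕) - 10 = -14/5 - 10 = -64/5 ≈ -12.800)
A(z)*(F + t) = 6²*(-64/5 + 1) = 36*(-59/5) = -2124/5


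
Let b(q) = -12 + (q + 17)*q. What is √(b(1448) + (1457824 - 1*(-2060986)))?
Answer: √5640118 ≈ 2374.9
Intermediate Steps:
b(q) = -12 + q*(17 + q) (b(q) = -12 + (17 + q)*q = -12 + q*(17 + q))
√(b(1448) + (1457824 - 1*(-2060986))) = √((-12 + 1448² + 17*1448) + (1457824 - 1*(-2060986))) = √((-12 + 2096704 + 24616) + (1457824 + 2060986)) = √(2121308 + 3518810) = √5640118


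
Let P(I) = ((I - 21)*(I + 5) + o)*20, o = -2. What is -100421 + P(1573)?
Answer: 48880659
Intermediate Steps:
P(I) = -40 + 20*(-21 + I)*(5 + I) (P(I) = ((I - 21)*(I + 5) - 2)*20 = ((-21 + I)*(5 + I) - 2)*20 = (-2 + (-21 + I)*(5 + I))*20 = -40 + 20*(-21 + I)*(5 + I))
-100421 + P(1573) = -100421 + (-2140 - 320*1573 + 20*1573²) = -100421 + (-2140 - 503360 + 20*2474329) = -100421 + (-2140 - 503360 + 49486580) = -100421 + 48981080 = 48880659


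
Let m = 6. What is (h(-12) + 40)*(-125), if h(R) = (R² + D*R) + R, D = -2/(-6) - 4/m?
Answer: -22000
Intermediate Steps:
D = -⅓ (D = -2/(-6) - 4/6 = -2*(-⅙) - 4*⅙ = ⅓ - ⅔ = -⅓ ≈ -0.33333)
h(R) = R² + 2*R/3 (h(R) = (R² - R/3) + R = R² + 2*R/3)
(h(-12) + 40)*(-125) = ((⅓)*(-12)*(2 + 3*(-12)) + 40)*(-125) = ((⅓)*(-12)*(2 - 36) + 40)*(-125) = ((⅓)*(-12)*(-34) + 40)*(-125) = (136 + 40)*(-125) = 176*(-125) = -22000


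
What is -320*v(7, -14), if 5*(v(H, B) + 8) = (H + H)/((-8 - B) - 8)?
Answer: 3008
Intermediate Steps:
v(H, B) = -8 + 2*H/(5*(-16 - B)) (v(H, B) = -8 + ((H + H)/((-8 - B) - 8))/5 = -8 + ((2*H)/(-16 - B))/5 = -8 + (2*H/(-16 - B))/5 = -8 + 2*H/(5*(-16 - B)))
-320*v(7, -14) = -128*(-320 - 1*7 - 20*(-14))/(16 - 14) = -128*(-320 - 7 + 280)/2 = -128*(-47)/2 = -320*(-47/5) = 3008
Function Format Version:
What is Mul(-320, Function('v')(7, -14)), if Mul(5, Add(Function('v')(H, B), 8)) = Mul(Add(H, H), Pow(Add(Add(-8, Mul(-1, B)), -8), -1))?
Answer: 3008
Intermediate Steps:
Function('v')(H, B) = Add(-8, Mul(Rational(2, 5), H, Pow(Add(-16, Mul(-1, B)), -1))) (Function('v')(H, B) = Add(-8, Mul(Rational(1, 5), Mul(Add(H, H), Pow(Add(Add(-8, Mul(-1, B)), -8), -1)))) = Add(-8, Mul(Rational(1, 5), Mul(Mul(2, H), Pow(Add(-16, Mul(-1, B)), -1)))) = Add(-8, Mul(Rational(1, 5), Mul(2, H, Pow(Add(-16, Mul(-1, B)), -1)))) = Add(-8, Mul(Rational(2, 5), H, Pow(Add(-16, Mul(-1, B)), -1))))
Mul(-320, Function('v')(7, -14)) = Mul(-320, Mul(Rational(2, 5), Pow(Add(16, -14), -1), Add(-320, Mul(-1, 7), Mul(-20, -14)))) = Mul(-320, Mul(Rational(2, 5), Pow(2, -1), Add(-320, -7, 280))) = Mul(-320, Mul(Rational(2, 5), Rational(1, 2), -47)) = Mul(-320, Rational(-47, 5)) = 3008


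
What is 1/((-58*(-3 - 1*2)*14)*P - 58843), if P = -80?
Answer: -1/383643 ≈ -2.6066e-6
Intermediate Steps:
1/((-58*(-3 - 1*2)*14)*P - 58843) = 1/(-58*(-3 - 1*2)*14*(-80) - 58843) = 1/(-58*(-3 - 2)*14*(-80) - 58843) = 1/(-(-290)*14*(-80) - 58843) = 1/(-58*(-70)*(-80) - 58843) = 1/(4060*(-80) - 58843) = 1/(-324800 - 58843) = 1/(-383643) = -1/383643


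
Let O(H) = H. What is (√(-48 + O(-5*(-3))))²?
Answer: -33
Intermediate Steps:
(√(-48 + O(-5*(-3))))² = (√(-48 - 5*(-3)))² = (√(-48 + 15))² = (√(-33))² = (I*√33)² = -33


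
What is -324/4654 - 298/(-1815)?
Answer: 399416/4223505 ≈ 0.094570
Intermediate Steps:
-324/4654 - 298/(-1815) = -324*1/4654 - 298*(-1/1815) = -162/2327 + 298/1815 = 399416/4223505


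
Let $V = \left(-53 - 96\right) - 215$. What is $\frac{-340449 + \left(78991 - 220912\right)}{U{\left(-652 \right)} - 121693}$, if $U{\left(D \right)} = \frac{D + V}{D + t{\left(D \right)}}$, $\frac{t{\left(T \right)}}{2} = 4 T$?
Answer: $\frac{707636790}{178523377} \approx 3.9638$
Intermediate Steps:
$t{\left(T \right)} = 8 T$ ($t{\left(T \right)} = 2 \cdot 4 T = 8 T$)
$V = -364$ ($V = -149 - 215 = -364$)
$U{\left(D \right)} = \frac{-364 + D}{9 D}$ ($U{\left(D \right)} = \frac{D - 364}{D + 8 D} = \frac{-364 + D}{9 D}$)
$\frac{-340449 + \left(78991 - 220912\right)}{U{\left(-652 \right)} - 121693} = \frac{-340449 + \left(78991 - 220912\right)}{\frac{-364 - 652}{9 \left(-652\right)} - 121693} = \frac{-340449 + \left(78991 - 220912\right)}{\frac{1}{9} \left(- \frac{1}{652}\right) \left(-1016\right) - 121693} = \frac{-340449 - 141921}{\frac{254}{1467} - 121693} = - \frac{482370}{- \frac{178523377}{1467}} = \left(-482370\right) \left(- \frac{1467}{178523377}\right) = \frac{707636790}{178523377}$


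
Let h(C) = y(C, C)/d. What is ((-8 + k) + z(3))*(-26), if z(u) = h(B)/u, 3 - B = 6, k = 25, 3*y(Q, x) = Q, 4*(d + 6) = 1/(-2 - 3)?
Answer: -160966/363 ≈ -443.43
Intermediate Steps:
d = -121/20 (d = -6 + 1/(4*(-2 - 3)) = -6 + (1/4)/(-5) = -6 + (1/4)*(-1/5) = -6 - 1/20 = -121/20 ≈ -6.0500)
y(Q, x) = Q/3
B = -3 (B = 3 - 1*6 = 3 - 6 = -3)
h(C) = -20*C/363 (h(C) = (C/3)/(-121/20) = (C/3)*(-20/121) = -20*C/363)
z(u) = 20/(121*u) (z(u) = (-20/363*(-3))/u = 20/(121*u))
((-8 + k) + z(3))*(-26) = ((-8 + 25) + (20/121)/3)*(-26) = (17 + (20/121)*(1/3))*(-26) = (17 + 20/363)*(-26) = (6191/363)*(-26) = -160966/363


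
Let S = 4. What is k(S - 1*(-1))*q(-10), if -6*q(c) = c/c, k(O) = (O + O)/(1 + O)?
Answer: -5/18 ≈ -0.27778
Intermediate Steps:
k(O) = 2*O/(1 + O) (k(O) = (2*O)/(1 + O) = 2*O/(1 + O))
q(c) = -1/6 (q(c) = -c/(6*c) = -1/6*1 = -1/6)
k(S - 1*(-1))*q(-10) = (2*(4 - 1*(-1))/(1 + (4 - 1*(-1))))*(-1/6) = (2*(4 + 1)/(1 + (4 + 1)))*(-1/6) = (2*5/(1 + 5))*(-1/6) = (2*5/6)*(-1/6) = (2*5*(1/6))*(-1/6) = (5/3)*(-1/6) = -5/18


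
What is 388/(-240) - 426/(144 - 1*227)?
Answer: 17509/4980 ≈ 3.5159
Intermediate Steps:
388/(-240) - 426/(144 - 1*227) = 388*(-1/240) - 426/(144 - 227) = -97/60 - 426/(-83) = -97/60 - 426*(-1/83) = -97/60 + 426/83 = 17509/4980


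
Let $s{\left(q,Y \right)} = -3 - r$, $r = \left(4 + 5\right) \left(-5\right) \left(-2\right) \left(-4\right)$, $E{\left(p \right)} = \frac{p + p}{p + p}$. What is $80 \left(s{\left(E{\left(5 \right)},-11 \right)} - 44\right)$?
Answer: $25040$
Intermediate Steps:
$E{\left(p \right)} = 1$ ($E{\left(p \right)} = \frac{2 p}{2 p} = 2 p \frac{1}{2 p} = 1$)
$r = -360$ ($r = 9 \left(-5\right) \left(-2\right) \left(-4\right) = \left(-45\right) \left(-2\right) \left(-4\right) = 90 \left(-4\right) = -360$)
$s{\left(q,Y \right)} = 357$ ($s{\left(q,Y \right)} = -3 - -360 = -3 + 360 = 357$)
$80 \left(s{\left(E{\left(5 \right)},-11 \right)} - 44\right) = 80 \left(357 - 44\right) = 80 \cdot 313 = 25040$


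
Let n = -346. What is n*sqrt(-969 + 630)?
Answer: -346*I*sqrt(339) ≈ -6370.5*I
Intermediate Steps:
n*sqrt(-969 + 630) = -346*sqrt(-969 + 630) = -346*I*sqrt(339)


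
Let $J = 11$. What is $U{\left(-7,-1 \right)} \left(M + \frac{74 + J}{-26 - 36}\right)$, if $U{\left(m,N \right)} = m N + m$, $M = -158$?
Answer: $0$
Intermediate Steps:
$U{\left(m,N \right)} = m + N m$ ($U{\left(m,N \right)} = N m + m = m + N m$)
$U{\left(-7,-1 \right)} \left(M + \frac{74 + J}{-26 - 36}\right) = - 7 \left(1 - 1\right) \left(-158 + \frac{74 + 11}{-26 - 36}\right) = \left(-7\right) 0 \left(-158 + \frac{85}{-62}\right) = 0 \left(-158 + 85 \left(- \frac{1}{62}\right)\right) = 0 \left(-158 - \frac{85}{62}\right) = 0 \left(- \frac{9881}{62}\right) = 0$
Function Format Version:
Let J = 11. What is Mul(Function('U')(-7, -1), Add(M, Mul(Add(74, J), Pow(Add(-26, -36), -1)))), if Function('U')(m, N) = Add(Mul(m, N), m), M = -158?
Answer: 0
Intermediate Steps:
Function('U')(m, N) = Add(m, Mul(N, m)) (Function('U')(m, N) = Add(Mul(N, m), m) = Add(m, Mul(N, m)))
Mul(Function('U')(-7, -1), Add(M, Mul(Add(74, J), Pow(Add(-26, -36), -1)))) = Mul(Mul(-7, Add(1, -1)), Add(-158, Mul(Add(74, 11), Pow(Add(-26, -36), -1)))) = Mul(Mul(-7, 0), Add(-158, Mul(85, Pow(-62, -1)))) = Mul(0, Add(-158, Mul(85, Rational(-1, 62)))) = Mul(0, Add(-158, Rational(-85, 62))) = Mul(0, Rational(-9881, 62)) = 0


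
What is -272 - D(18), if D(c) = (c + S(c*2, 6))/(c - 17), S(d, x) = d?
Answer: -326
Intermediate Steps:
D(c) = 3*c/(-17 + c) (D(c) = (c + c*2)/(c - 17) = (c + 2*c)/(-17 + c) = (3*c)/(-17 + c) = 3*c/(-17 + c))
-272 - D(18) = -272 - 3*18/(-17 + 18) = -272 - 3*18/1 = -272 - 3*18 = -272 - 1*54 = -272 - 54 = -326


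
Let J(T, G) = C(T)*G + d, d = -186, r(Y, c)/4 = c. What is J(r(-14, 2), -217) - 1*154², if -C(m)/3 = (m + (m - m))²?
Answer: 17762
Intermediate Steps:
r(Y, c) = 4*c
C(m) = -3*m² (C(m) = -3*(m + (m - m))² = -3*(m + 0)² = -3*m²)
J(T, G) = -186 - 3*G*T² (J(T, G) = (-3*T²)*G - 186 = -3*G*T² - 186 = -186 - 3*G*T²)
J(r(-14, 2), -217) - 1*154² = (-186 - 3*(-217)*(4*2)²) - 1*154² = (-186 - 3*(-217)*8²) - 1*23716 = (-186 - 3*(-217)*64) - 23716 = (-186 + 41664) - 23716 = 41478 - 23716 = 17762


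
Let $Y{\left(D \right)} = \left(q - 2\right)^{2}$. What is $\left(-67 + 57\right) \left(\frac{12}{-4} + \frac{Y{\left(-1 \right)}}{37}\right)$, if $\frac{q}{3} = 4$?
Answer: $\frac{110}{37} \approx 2.973$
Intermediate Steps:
$q = 12$ ($q = 3 \cdot 4 = 12$)
$Y{\left(D \right)} = 100$ ($Y{\left(D \right)} = \left(12 - 2\right)^{2} = 10^{2} = 100$)
$\left(-67 + 57\right) \left(\frac{12}{-4} + \frac{Y{\left(-1 \right)}}{37}\right) = \left(-67 + 57\right) \left(\frac{12}{-4} + \frac{100}{37}\right) = - 10 \left(12 \left(- \frac{1}{4}\right) + 100 \cdot \frac{1}{37}\right) = - 10 \left(-3 + \frac{100}{37}\right) = \left(-10\right) \left(- \frac{11}{37}\right) = \frac{110}{37}$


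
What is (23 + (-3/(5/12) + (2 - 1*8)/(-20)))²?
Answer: 25921/100 ≈ 259.21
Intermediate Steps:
(23 + (-3/(5/12) + (2 - 1*8)/(-20)))² = (23 + (-3/(5*(1/12)) + (2 - 8)*(-1/20)))² = (23 + (-3/5/12 - 6*(-1/20)))² = (23 + (-3*12/5 + 3/10))² = (23 + (-36/5 + 3/10))² = (23 - 69/10)² = (161/10)² = 25921/100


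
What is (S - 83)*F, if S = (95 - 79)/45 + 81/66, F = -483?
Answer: 12977083/330 ≈ 39325.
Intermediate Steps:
S = 1567/990 (S = 16*(1/45) + 81*(1/66) = 16/45 + 27/22 = 1567/990 ≈ 1.5828)
(S - 83)*F = (1567/990 - 83)*(-483) = -80603/990*(-483) = 12977083/330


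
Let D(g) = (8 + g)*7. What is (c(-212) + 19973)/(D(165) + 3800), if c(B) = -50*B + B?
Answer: 30361/5011 ≈ 6.0589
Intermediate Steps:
D(g) = 56 + 7*g
c(B) = -49*B
(c(-212) + 19973)/(D(165) + 3800) = (-49*(-212) + 19973)/((56 + 7*165) + 3800) = (10388 + 19973)/((56 + 1155) + 3800) = 30361/(1211 + 3800) = 30361/5011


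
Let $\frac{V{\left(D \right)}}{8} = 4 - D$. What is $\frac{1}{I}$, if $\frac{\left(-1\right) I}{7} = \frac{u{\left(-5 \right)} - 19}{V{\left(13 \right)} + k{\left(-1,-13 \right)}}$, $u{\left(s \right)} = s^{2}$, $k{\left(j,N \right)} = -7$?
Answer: $\frac{79}{42} \approx 1.881$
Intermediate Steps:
$V{\left(D \right)} = 32 - 8 D$ ($V{\left(D \right)} = 8 \left(4 - D\right) = 32 - 8 D$)
$I = \frac{42}{79}$ ($I = - 7 \frac{\left(-5\right)^{2} - 19}{\left(32 - 104\right) - 7} = - 7 \frac{25 - 19}{\left(32 - 104\right) - 7} = - 7 \frac{6}{-72 - 7} = - 7 \frac{6}{-79} = - 7 \cdot 6 \left(- \frac{1}{79}\right) = \left(-7\right) \left(- \frac{6}{79}\right) = \frac{42}{79} \approx 0.53165$)
$\frac{1}{I} = \frac{1}{\frac{42}{79}} = \frac{79}{42}$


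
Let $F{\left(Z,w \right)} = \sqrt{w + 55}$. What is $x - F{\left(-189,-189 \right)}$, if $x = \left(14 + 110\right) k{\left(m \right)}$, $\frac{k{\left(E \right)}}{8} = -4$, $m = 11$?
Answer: $-3968 - i \sqrt{134} \approx -3968.0 - 11.576 i$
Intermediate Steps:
$k{\left(E \right)} = -32$ ($k{\left(E \right)} = 8 \left(-4\right) = -32$)
$x = -3968$ ($x = \left(14 + 110\right) \left(-32\right) = 124 \left(-32\right) = -3968$)
$F{\left(Z,w \right)} = \sqrt{55 + w}$
$x - F{\left(-189,-189 \right)} = -3968 - \sqrt{55 - 189} = -3968 - \sqrt{-134} = -3968 - i \sqrt{134}$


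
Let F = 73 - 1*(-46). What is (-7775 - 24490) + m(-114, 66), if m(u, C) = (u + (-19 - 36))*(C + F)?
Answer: -63530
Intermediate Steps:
F = 119 (F = 73 + 46 = 119)
m(u, C) = (-55 + u)*(119 + C) (m(u, C) = (u + (-19 - 36))*(C + 119) = (u - 55)*(119 + C) = (-55 + u)*(119 + C))
(-7775 - 24490) + m(-114, 66) = (-7775 - 24490) + (-6545 - 55*66 + 119*(-114) + 66*(-114)) = -32265 + (-6545 - 3630 - 13566 - 7524) = -32265 - 31265 = -63530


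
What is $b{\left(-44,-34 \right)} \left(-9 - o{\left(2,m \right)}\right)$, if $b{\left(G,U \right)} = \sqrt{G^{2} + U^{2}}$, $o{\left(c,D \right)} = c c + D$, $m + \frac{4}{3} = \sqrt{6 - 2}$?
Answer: $- \frac{82 \sqrt{773}}{3} \approx -759.95$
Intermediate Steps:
$m = \frac{2}{3}$ ($m = - \frac{4}{3} + \sqrt{6 - 2} = - \frac{4}{3} + \sqrt{4} = - \frac{4}{3} + 2 = \frac{2}{3} \approx 0.66667$)
$o{\left(c,D \right)} = D + c^{2}$ ($o{\left(c,D \right)} = c^{2} + D = D + c^{2}$)
$b{\left(-44,-34 \right)} \left(-9 - o{\left(2,m \right)}\right) = \sqrt{\left(-44\right)^{2} + \left(-34\right)^{2}} \left(-9 - \left(\frac{2}{3} + 2^{2}\right)\right) = \sqrt{1936 + 1156} \left(-9 - \left(\frac{2}{3} + 4\right)\right) = \sqrt{3092} \left(-9 - \frac{14}{3}\right) = 2 \sqrt{773} \left(-9 - \frac{14}{3}\right) = 2 \sqrt{773} \left(- \frac{41}{3}\right) = - \frac{82 \sqrt{773}}{3}$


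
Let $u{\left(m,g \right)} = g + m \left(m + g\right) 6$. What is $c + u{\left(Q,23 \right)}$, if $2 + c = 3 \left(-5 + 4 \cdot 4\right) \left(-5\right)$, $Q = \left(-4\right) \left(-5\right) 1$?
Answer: $5016$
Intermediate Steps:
$Q = 20$ ($Q = 20 \cdot 1 = 20$)
$c = -167$ ($c = -2 + 3 \left(-5 + 4 \cdot 4\right) \left(-5\right) = -2 + 3 \left(-5 + 16\right) \left(-5\right) = -2 + 3 \cdot 11 \left(-5\right) = -2 + 33 \left(-5\right) = -2 - 165 = -167$)
$u{\left(m,g \right)} = g + 6 m \left(g + m\right)$ ($u{\left(m,g \right)} = g + m \left(g + m\right) 6 = g + 6 m \left(g + m\right)$)
$c + u{\left(Q,23 \right)} = -167 + \left(23 + 6 \cdot 20^{2} + 6 \cdot 23 \cdot 20\right) = -167 + \left(23 + 6 \cdot 400 + 2760\right) = -167 + \left(23 + 2400 + 2760\right) = -167 + 5183 = 5016$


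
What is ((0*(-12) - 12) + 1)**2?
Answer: 121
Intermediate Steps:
((0*(-12) - 12) + 1)**2 = ((0 - 12) + 1)**2 = (-12 + 1)**2 = (-11)**2 = 121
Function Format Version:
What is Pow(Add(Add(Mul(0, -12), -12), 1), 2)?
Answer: 121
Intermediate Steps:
Pow(Add(Add(Mul(0, -12), -12), 1), 2) = Pow(Add(Add(0, -12), 1), 2) = Pow(Add(-12, 1), 2) = Pow(-11, 2) = 121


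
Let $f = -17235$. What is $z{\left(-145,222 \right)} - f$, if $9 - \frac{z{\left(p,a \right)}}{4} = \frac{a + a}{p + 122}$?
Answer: $\frac{399009}{23} \approx 17348.0$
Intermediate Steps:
$z{\left(p,a \right)} = 36 - \frac{8 a}{122 + p}$ ($z{\left(p,a \right)} = 36 - 4 \frac{a + a}{p + 122} = 36 - 4 \frac{2 a}{122 + p} = 36 - \frac{8 a}{122 + p}$)
$z{\left(-145,222 \right)} - f = \frac{4 \left(1098 - 444 + 9 \left(-145\right)\right)}{122 - 145} - -17235 = \frac{4 \left(1098 - 444 - 1305\right)}{-23} + 17235 = 4 \left(- \frac{1}{23}\right) \left(-651\right) + 17235 = \frac{2604}{23} + 17235 = \frac{399009}{23}$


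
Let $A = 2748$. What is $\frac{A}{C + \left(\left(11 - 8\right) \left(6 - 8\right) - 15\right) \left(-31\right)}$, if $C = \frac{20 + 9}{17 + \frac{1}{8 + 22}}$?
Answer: $\frac{468076}{111177} \approx 4.2102$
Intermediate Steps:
$C = \frac{870}{511}$ ($C = \frac{29}{17 + \frac{1}{30}} = \frac{29}{\frac{511}{30}} = 29 \cdot \frac{30}{511} = \frac{870}{511} \approx 1.7025$)
$\frac{A}{C + \left(\left(11 - 8\right) \left(6 - 8\right) - 15\right) \left(-31\right)} = \frac{2748}{\frac{870}{511} + \left(\left(11 - 8\right) \left(6 - 8\right) - 15\right) \left(-31\right)} = \frac{2748}{\frac{870}{511} + \left(3 \left(-2\right) - 15\right) \left(-31\right)} = \frac{2748}{\frac{870}{511} + \left(-6 - 15\right) \left(-31\right)} = \frac{2748}{\frac{870}{511} - -651} = \frac{2748}{\frac{870}{511} + 651} = \frac{2748}{\frac{333531}{511}} = 2748 \cdot \frac{511}{333531} = \frac{468076}{111177}$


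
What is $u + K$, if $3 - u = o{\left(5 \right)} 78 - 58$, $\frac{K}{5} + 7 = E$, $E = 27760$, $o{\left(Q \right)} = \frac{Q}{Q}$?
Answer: $138748$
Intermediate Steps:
$o{\left(Q \right)} = 1$
$K = 138765$ ($K = -35 + 5 \cdot 27760 = -35 + 138800 = 138765$)
$u = -17$ ($u = 3 - \left(1 \cdot 78 - 58\right) = 3 - \left(78 - 58\right) = 3 - 20 = -17$)
$u + K = -17 + 138765 = 138748$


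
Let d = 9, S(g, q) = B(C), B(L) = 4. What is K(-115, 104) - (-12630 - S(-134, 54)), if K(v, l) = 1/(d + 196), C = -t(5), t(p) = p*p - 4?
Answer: 2589971/205 ≈ 12634.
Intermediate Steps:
t(p) = -4 + p² (t(p) = p² - 4 = -4 + p²)
C = -21 (C = -(-4 + 5²) = -(-4 + 25) = -1*21 = -21)
S(g, q) = 4
K(v, l) = 1/205 (K(v, l) = 1/(9 + 196) = 1/205)
K(-115, 104) - (-12630 - S(-134, 54)) = 1/205 - (-12630 - 1*4) = 1/205 - (-12630 - 4) = 1/205 - 1*(-12634) = 1/205 + 12634 = 2589971/205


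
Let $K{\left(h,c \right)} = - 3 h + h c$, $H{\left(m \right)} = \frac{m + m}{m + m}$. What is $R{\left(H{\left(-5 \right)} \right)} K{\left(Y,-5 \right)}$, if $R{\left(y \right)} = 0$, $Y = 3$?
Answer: $0$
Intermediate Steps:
$H{\left(m \right)} = 1$ ($H{\left(m \right)} = \frac{2 m}{2 m} = 2 m \frac{1}{2 m} = 1$)
$K{\left(h,c \right)} = - 3 h + c h$
$R{\left(H{\left(-5 \right)} \right)} K{\left(Y,-5 \right)} = 0 \cdot 3 \left(-3 - 5\right) = 0 \cdot 3 \left(-8\right) = 0 \left(-24\right) = 0$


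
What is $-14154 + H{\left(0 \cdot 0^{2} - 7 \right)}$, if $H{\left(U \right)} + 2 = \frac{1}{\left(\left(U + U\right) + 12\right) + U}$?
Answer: $- \frac{127405}{9} \approx -14156.0$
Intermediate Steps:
$H{\left(U \right)} = -2 + \frac{1}{12 + 3 U}$ ($H{\left(U \right)} = -2 + \frac{1}{\left(\left(U + U\right) + 12\right) + U} = -2 + \frac{1}{\left(2 U + 12\right) + U} = -2 + \frac{1}{\left(12 + 2 U\right) + U} = -2 + \frac{1}{12 + 3 U}$)
$-14154 + H{\left(0 \cdot 0^{2} - 7 \right)} = -14154 + \frac{-23 - 6 \left(0 \cdot 0^{2} - 7\right)}{3 \left(4 - \left(7 + 0 \cdot 0^{2}\right)\right)} = -14154 + \frac{-23 - 6 \left(0 \cdot 0 - 7\right)}{3 \left(4 + \left(0 \cdot 0 - 7\right)\right)} = -14154 + \frac{-23 - 6 \left(0 - 7\right)}{3 \left(4 + \left(0 - 7\right)\right)} = -14154 + \frac{-23 - -42}{3 \left(4 - 7\right)} = -14154 + \frac{-23 + 42}{3 \left(-3\right)} = -14154 + \frac{1}{3} \left(- \frac{1}{3}\right) 19 = -14154 - \frac{19}{9} = - \frac{127405}{9}$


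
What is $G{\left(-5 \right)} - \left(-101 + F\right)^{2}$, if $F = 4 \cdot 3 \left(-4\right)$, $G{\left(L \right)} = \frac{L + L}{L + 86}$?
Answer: $- \frac{1798291}{81} \approx -22201.0$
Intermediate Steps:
$G{\left(L \right)} = \frac{2 L}{86 + L}$
$F = -48$ ($F = 12 \left(-4\right) = -48$)
$G{\left(-5 \right)} - \left(-101 + F\right)^{2} = 2 \left(-5\right) \frac{1}{86 - 5} - \left(-101 - 48\right)^{2} = 2 \left(-5\right) \frac{1}{81} - \left(-149\right)^{2} = 2 \left(-5\right) \frac{1}{81} - 22201 = - \frac{10}{81} - 22201 = - \frac{1798291}{81}$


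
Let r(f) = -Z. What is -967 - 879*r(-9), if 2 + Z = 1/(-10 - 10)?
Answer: -55379/20 ≈ -2768.9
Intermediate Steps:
Z = -41/20 (Z = -2 + 1/(-10 - 10) = -2 + 1/(-20) = -2 - 1/20 = -41/20 ≈ -2.0500)
r(f) = 41/20 (r(f) = -1*(-41/20) = 41/20)
-967 - 879*r(-9) = -967 - 879*41/20 = -967 - 36039/20 = -55379/20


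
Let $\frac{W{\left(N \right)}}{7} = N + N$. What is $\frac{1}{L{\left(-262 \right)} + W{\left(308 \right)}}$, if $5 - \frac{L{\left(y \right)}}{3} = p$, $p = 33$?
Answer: $\frac{1}{4228} \approx 0.00023652$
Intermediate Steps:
$W{\left(N \right)} = 14 N$ ($W{\left(N \right)} = 7 \left(N + N\right) = 7 \cdot 2 N = 14 N$)
$L{\left(y \right)} = -84$ ($L{\left(y \right)} = 15 - 99 = -84$)
$\frac{1}{L{\left(-262 \right)} + W{\left(308 \right)}} = \frac{1}{-84 + 14 \cdot 308} = \frac{1}{-84 + 4312} = \frac{1}{4228}$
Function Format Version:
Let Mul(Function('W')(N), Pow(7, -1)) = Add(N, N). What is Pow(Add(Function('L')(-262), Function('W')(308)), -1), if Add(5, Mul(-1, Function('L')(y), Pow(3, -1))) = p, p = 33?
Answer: Rational(1, 4228) ≈ 0.00023652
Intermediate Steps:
Function('W')(N) = Mul(14, N) (Function('W')(N) = Mul(7, Add(N, N)) = Mul(7, Mul(2, N)) = Mul(14, N))
Function('L')(y) = -84 (Function('L')(y) = Add(15, Mul(-3, 33)) = Add(15, -99) = -84)
Pow(Add(Function('L')(-262), Function('W')(308)), -1) = Pow(Add(-84, Mul(14, 308)), -1) = Pow(Add(-84, 4312), -1) = Pow(4228, -1) = Rational(1, 4228)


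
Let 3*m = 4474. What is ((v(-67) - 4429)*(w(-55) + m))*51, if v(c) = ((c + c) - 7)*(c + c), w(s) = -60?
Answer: 1055916070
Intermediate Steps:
m = 4474/3 (m = (⅓)*4474 = 4474/3 ≈ 1491.3)
v(c) = 2*c*(-7 + 2*c) (v(c) = (2*c - 7)*(2*c) = (-7 + 2*c)*(2*c) = 2*c*(-7 + 2*c))
((v(-67) - 4429)*(w(-55) + m))*51 = ((2*(-67)*(-7 + 2*(-67)) - 4429)*(-60 + 4474/3))*51 = ((2*(-67)*(-7 - 134) - 4429)*(4294/3))*51 = ((2*(-67)*(-141) - 4429)*(4294/3))*51 = ((18894 - 4429)*(4294/3))*51 = (14465*(4294/3))*51 = (62112710/3)*51 = 1055916070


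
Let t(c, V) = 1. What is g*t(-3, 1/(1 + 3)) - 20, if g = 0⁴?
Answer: -20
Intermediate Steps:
g = 0
g*t(-3, 1/(1 + 3)) - 20 = 0*1 - 20 = 0 - 20 = -20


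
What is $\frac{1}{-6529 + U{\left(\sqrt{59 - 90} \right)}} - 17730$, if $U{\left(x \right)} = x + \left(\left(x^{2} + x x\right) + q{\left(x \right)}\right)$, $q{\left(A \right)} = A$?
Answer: $- \frac{770216117241}{43441405} - \frac{2 i \sqrt{31}}{43441405} \approx -17730.0 - 2.5633 \cdot 10^{-7} i$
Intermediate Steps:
$U{\left(x \right)} = 2 x + 2 x^{2}$ ($U{\left(x \right)} = x + \left(\left(x^{2} + x x\right) + x\right) = x + \left(\left(x^{2} + x^{2}\right) + x\right) = x + \left(2 x^{2} + x\right) = x + \left(x + 2 x^{2}\right) = 2 x + 2 x^{2}$)
$\frac{1}{-6529 + U{\left(\sqrt{59 - 90} \right)}} - 17730 = \frac{1}{-6529 + 2 \sqrt{59 - 90} \left(1 + \sqrt{59 - 90}\right)} - 17730 = \frac{1}{-6529 + 2 \sqrt{-31} \left(1 + \sqrt{-31}\right)} - 17730 = \frac{1}{-6529 + 2 i \sqrt{31} \left(1 + i \sqrt{31}\right)} - 17730 = -17730 + \frac{1}{-6529 + 2 i \sqrt{31} \left(1 + i \sqrt{31}\right)}$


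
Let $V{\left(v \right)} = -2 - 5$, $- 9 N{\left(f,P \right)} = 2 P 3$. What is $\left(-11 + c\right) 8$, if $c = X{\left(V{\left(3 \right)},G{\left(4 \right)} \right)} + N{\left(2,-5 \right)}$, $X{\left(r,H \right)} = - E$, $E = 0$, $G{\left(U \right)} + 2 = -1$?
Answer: $- \frac{184}{3} \approx -61.333$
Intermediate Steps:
$G{\left(U \right)} = -3$ ($G{\left(U \right)} = -2 - 1 = -3$)
$N{\left(f,P \right)} = - \frac{2 P}{3}$ ($N{\left(f,P \right)} = - \frac{2 P 3}{9} = - \frac{6 P}{9} = - \frac{2 P}{3}$)
$V{\left(v \right)} = -7$ ($V{\left(v \right)} = -2 - 5 = -7$)
$X{\left(r,H \right)} = 0$ ($X{\left(r,H \right)} = \left(-1\right) 0 = 0$)
$c = \frac{10}{3}$ ($c = 0 - - \frac{10}{3} = 0 + \frac{10}{3} = \frac{10}{3} \approx 3.3333$)
$\left(-11 + c\right) 8 = \left(-11 + \frac{10}{3}\right) 8 = \left(- \frac{23}{3}\right) 8 = - \frac{184}{3}$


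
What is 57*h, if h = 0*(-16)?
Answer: 0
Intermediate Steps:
h = 0
57*h = 57*0 = 0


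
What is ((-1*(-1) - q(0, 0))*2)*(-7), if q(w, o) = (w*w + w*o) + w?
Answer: -14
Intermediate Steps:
q(w, o) = w + w² + o*w (q(w, o) = (w² + o*w) + w = w + w² + o*w)
((-1*(-1) - q(0, 0))*2)*(-7) = ((-1*(-1) - 0*(1 + 0 + 0))*2)*(-7) = ((1 - 0)*2)*(-7) = ((1 - 1*0)*2)*(-7) = ((1 + 0)*2)*(-7) = (1*2)*(-7) = 2*(-7) = -14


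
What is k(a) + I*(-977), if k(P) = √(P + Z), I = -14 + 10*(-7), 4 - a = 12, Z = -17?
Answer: 82068 + 5*I ≈ 82068.0 + 5.0*I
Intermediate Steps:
a = -8 (a = 4 - 1*12 = 4 - 12 = -8)
I = -84 (I = -14 - 70 = -84)
k(P) = √(-17 + P) (k(P) = √(P - 17) = √(-17 + P))
k(a) + I*(-977) = √(-17 - 8) - 84*(-977) = √(-25) + 82068 = 5*I + 82068 = 82068 + 5*I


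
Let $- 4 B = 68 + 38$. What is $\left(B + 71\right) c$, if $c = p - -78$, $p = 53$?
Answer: $\frac{11659}{2} \approx 5829.5$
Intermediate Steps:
$c = 131$ ($c = 53 - -78 = 53 + 78 = 131$)
$B = - \frac{53}{2}$ ($B = - \frac{68 + 38}{4} = \left(- \frac{1}{4}\right) 106 = - \frac{53}{2} \approx -26.5$)
$\left(B + 71\right) c = \left(- \frac{53}{2} + 71\right) 131 = \frac{89}{2} \cdot 131 = \frac{11659}{2}$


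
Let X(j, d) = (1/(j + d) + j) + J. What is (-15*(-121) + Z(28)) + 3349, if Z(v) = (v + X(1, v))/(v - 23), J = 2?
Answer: 149936/29 ≈ 5170.2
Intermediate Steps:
X(j, d) = 2 + j + 1/(d + j) (X(j, d) = (1/(j + d) + j) + 2 = (1/(d + j) + j) + 2 = (j + 1/(d + j)) + 2 = 2 + j + 1/(d + j))
Z(v) = (v + (4 + 3*v)/(1 + v))/(-23 + v) (Z(v) = (v + (1 + 1**2 + 2*v + 2*1 + v*1)/(v + 1))/(v - 23) = (v + (1 + 1 + 2*v + 2 + v)/(1 + v))/(-23 + v) = (v + (4 + 3*v)/(1 + v))/(-23 + v))
(-15*(-121) + Z(28)) + 3349 = (-15*(-121) + (4 + 3*28 + 28*(1 + 28))/((1 + 28)*(-23 + 28))) + 3349 = (1815 + (4 + 84 + 28*29)/(29*5)) + 3349 = (1815 + (1/29)*(1/5)*(4 + 84 + 812)) + 3349 = (1815 + (1/29)*(1/5)*900) + 3349 = (1815 + 180/29) + 3349 = 52815/29 + 3349 = 149936/29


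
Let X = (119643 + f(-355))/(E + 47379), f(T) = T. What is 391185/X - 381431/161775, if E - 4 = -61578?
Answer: -898361218299253/19297816200 ≈ -46553.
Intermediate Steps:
E = -61574 (E = 4 - 61578 = -61574)
X = -119288/14195 (X = (119643 - 355)/(-61574 + 47379) = 119288/(-14195) = 119288*(-1/14195) = -119288/14195 ≈ -8.4035)
391185/X - 381431/161775 = 391185/(-119288/14195) - 381431/161775 = 391185*(-14195/119288) - 381431*1/161775 = -5552871075/119288 - 381431/161775 = -898361218299253/19297816200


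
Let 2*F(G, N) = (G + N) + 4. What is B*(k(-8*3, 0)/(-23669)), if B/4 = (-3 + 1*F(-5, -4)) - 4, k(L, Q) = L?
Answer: -912/23669 ≈ -0.038531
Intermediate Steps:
F(G, N) = 2 + G/2 + N/2 (F(G, N) = ((G + N) + 4)/2 = (4 + G + N)/2 = 2 + G/2 + N/2)
B = -38 (B = 4*((-3 + 1*(2 + (½)*(-5) + (½)*(-4))) - 4) = 4*((-3 + 1*(2 - 5/2 - 2)) - 4) = 4*((-3 + 1*(-5/2)) - 4) = 4*((-3 - 5/2) - 4) = 4*(-11/2 - 4) = 4*(-19/2) = -38)
B*(k(-8*3, 0)/(-23669)) = -38*(-8*3)/(-23669) = -(-912)*(-1)/23669 = -38*24/23669 = -912/23669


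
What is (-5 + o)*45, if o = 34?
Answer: 1305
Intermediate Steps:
(-5 + o)*45 = (-5 + 34)*45 = 29*45 = 1305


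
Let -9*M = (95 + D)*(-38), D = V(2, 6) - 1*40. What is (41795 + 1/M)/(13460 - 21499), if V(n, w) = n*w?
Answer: -106410079/20467294 ≈ -5.1990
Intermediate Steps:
D = -28 (D = 2*6 - 1*40 = 12 - 40 = -28)
M = 2546/9 (M = -(95 - 28)*(-38)/9 = -67*(-38)/9 = -⅑*(-2546) = 2546/9 ≈ 282.89)
(41795 + 1/M)/(13460 - 21499) = (41795 + 1/(2546/9))/(13460 - 21499) = (41795 + 9/2546)/(-8039) = (106410079/2546)*(-1/8039) = -106410079/20467294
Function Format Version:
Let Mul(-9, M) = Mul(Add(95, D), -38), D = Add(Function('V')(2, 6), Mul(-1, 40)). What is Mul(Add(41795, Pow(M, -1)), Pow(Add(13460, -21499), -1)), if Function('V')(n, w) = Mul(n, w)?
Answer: Rational(-106410079, 20467294) ≈ -5.1990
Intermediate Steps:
D = -28 (D = Add(Mul(2, 6), Mul(-1, 40)) = Add(12, -40) = -28)
M = Rational(2546, 9) (M = Mul(Rational(-1, 9), Mul(Add(95, -28), -38)) = Mul(Rational(-1, 9), Mul(67, -38)) = Mul(Rational(-1, 9), -2546) = Rational(2546, 9) ≈ 282.89)
Mul(Add(41795, Pow(M, -1)), Pow(Add(13460, -21499), -1)) = Mul(Add(41795, Pow(Rational(2546, 9), -1)), Pow(Add(13460, -21499), -1)) = Mul(Add(41795, Rational(9, 2546)), Pow(-8039, -1)) = Mul(Rational(106410079, 2546), Rational(-1, 8039)) = Rational(-106410079, 20467294)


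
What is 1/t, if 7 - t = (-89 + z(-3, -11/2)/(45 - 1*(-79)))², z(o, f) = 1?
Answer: -15376/121663593 ≈ -0.00012638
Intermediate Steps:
t = -121663593/15376 (t = 7 - (-89 + 1/(45 - 1*(-79)))² = 7 - (-89 + 1/(45 + 79))² = 7 - (-89 + 1/124)² = 7 - (-11035/124)² = 7 - 1*121771225/15376 = 7 - 121771225/15376 = -121663593/15376 ≈ -7912.6)
1/t = 1/(-121663593/15376) = -15376/121663593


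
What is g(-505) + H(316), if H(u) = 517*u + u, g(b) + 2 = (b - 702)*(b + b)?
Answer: 1382756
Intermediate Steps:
g(b) = -2 + 2*b*(-702 + b) (g(b) = -2 + (b - 702)*(b + b) = -2 + (-702 + b)*(2*b) = -2 + 2*b*(-702 + b))
H(u) = 518*u
g(-505) + H(316) = (-2 - 1404*(-505) + 2*(-505)²) + 518*316 = (-2 + 709020 + 2*255025) + 163688 = (-2 + 709020 + 510050) + 163688 = 1219068 + 163688 = 1382756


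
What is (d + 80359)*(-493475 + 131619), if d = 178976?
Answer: -93841925760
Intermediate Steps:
(d + 80359)*(-493475 + 131619) = (178976 + 80359)*(-493475 + 131619) = 259335*(-361856) = -93841925760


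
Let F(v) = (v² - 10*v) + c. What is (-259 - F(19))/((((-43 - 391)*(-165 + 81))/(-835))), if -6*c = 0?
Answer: 179525/18228 ≈ 9.8489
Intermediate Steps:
c = 0 (c = -⅙*0 = 0)
F(v) = v² - 10*v (F(v) = (v² - 10*v) + 0 = v² - 10*v)
(-259 - F(19))/((((-43 - 391)*(-165 + 81))/(-835))) = (-259 - 19*(-10 + 19))/((((-43 - 391)*(-165 + 81))/(-835))) = (-259 - 19*9)/((-434*(-84)*(-1/835))) = (-259 - 1*171)/((36456*(-1/835))) = (-259 - 171)/(-36456/835) = -430*(-835/36456) = 179525/18228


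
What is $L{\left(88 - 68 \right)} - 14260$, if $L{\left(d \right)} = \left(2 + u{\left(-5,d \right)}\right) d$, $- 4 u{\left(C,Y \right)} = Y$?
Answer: $-14320$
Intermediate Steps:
$u{\left(C,Y \right)} = - \frac{Y}{4}$
$L{\left(d \right)} = d \left(2 - \frac{d}{4}\right)$ ($L{\left(d \right)} = \left(2 - \frac{d}{4}\right) d = d \left(2 - \frac{d}{4}\right)$)
$L{\left(88 - 68 \right)} - 14260 = \frac{\left(88 - 68\right) \left(8 - \left(88 - 68\right)\right)}{4} - 14260 = \frac{1}{4} \cdot 20 \left(8 - 20\right) - 14260 = \frac{1}{4} \cdot 20 \left(-12\right) - 14260 = -60 - 14260 = -14320$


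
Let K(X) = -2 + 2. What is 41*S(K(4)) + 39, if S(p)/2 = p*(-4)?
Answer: 39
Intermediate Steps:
K(X) = 0
S(p) = -8*p (S(p) = 2*(p*(-4)) = 2*(-4*p) = -8*p)
41*S(K(4)) + 39 = 41*(-8*0) + 39 = 41*0 + 39 = 0 + 39 = 39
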